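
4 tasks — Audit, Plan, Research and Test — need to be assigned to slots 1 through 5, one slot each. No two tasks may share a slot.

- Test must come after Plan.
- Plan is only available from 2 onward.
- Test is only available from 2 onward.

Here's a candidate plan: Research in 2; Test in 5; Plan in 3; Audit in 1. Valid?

Test must come after Plan — holds.
Plan is only available from 2 onward — holds.
Test is only available from 2 onward — holds.
No two tasks may share a slot — holds.

Yes, all constraints hold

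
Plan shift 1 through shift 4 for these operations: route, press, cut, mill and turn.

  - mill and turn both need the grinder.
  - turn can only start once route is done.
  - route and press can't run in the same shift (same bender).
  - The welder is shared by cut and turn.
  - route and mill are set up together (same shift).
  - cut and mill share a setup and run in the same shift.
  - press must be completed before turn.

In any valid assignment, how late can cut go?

Cut must be in the same shift as route, which can't be after shift 3, so cut is at most shift 3.
cut at shift 3 is achievable: cut -> shift 3; turn -> shift 4; route -> shift 3; mill -> shift 3; press -> shift 1.

shift 3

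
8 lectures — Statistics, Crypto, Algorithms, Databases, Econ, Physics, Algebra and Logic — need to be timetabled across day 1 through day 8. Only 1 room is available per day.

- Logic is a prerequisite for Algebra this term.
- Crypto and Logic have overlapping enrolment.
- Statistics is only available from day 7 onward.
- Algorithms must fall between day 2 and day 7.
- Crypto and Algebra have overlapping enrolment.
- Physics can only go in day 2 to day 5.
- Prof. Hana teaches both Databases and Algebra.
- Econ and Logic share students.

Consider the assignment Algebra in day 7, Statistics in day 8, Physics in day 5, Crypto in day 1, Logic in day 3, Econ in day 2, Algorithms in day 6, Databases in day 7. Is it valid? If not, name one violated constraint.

No. Prof. Hana teaches both Databases and Algebra is not satisfied.

Crypto and Logic have overlapping enrolment — holds.
Econ and Logic share students — holds.
Physics can only go in day 2 to day 5 — holds.
Statistics is only available from day 7 onward — holds.
Only 1 room is available per day — violated.
Prof. Hana teaches both Databases and Algebra — violated.
Algorithms must fall between day 2 and day 7 — holds.
Logic is a prerequisite for Algebra this term — holds.
Crypto and Algebra have overlapping enrolment — holds.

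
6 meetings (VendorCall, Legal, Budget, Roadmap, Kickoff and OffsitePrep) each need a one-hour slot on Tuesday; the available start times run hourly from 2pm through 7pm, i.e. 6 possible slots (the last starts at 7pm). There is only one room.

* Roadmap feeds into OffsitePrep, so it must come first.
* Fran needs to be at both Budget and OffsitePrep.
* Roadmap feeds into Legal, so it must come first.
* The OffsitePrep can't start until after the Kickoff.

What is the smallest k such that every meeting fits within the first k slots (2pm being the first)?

6 slots

The precedence chain requires at least 2 distinct slots.
With at most 1 per slot and 6 meetings, at least 6 slots are needed.
6 works (last occupied slot: 7pm): for example OffsitePrep -> 4pm, Kickoff -> 3pm, Legal -> 5pm, Roadmap -> 2pm, VendorCall -> 6pm, Budget -> 7pm.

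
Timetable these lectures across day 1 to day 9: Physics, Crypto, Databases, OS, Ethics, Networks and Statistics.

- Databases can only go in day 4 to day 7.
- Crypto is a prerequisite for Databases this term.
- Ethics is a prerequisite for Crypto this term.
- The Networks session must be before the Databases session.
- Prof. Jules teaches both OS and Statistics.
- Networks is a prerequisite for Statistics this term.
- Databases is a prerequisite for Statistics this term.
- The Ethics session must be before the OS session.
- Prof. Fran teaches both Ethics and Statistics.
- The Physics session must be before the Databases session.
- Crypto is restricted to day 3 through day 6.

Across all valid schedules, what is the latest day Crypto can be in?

day 6

Crypto is available from day 3; Crypto's own window allows nothing later than day 6.
Crypto at day 6 is achievable: Ethics -> day 1; OS -> day 2; Physics -> day 1; Statistics -> day 8; Databases -> day 7; Crypto -> day 6; Networks -> day 1.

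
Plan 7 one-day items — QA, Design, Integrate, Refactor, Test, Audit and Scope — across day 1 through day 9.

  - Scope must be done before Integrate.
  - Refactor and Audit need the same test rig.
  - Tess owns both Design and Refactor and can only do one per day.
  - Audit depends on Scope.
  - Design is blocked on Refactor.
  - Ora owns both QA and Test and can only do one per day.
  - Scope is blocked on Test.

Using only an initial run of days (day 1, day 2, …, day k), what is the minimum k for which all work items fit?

The precedence chain requires at least 3 distinct days.
3 works (last occupied day: day 3): for example Refactor in day 1, Design in day 2, Integrate in day 3, Audit in day 3, QA in day 2, Scope in day 2, Test in day 1.

3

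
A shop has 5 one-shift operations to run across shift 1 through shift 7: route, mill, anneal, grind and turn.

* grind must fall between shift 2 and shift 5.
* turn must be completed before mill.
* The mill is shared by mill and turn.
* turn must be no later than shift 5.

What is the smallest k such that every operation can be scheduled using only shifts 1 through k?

2

The precedence chain requires at least 2 distinct shifts.
2 works (last occupied shift: shift 2): for example anneal in shift 1, grind in shift 2, mill in shift 2, route in shift 1, turn in shift 1.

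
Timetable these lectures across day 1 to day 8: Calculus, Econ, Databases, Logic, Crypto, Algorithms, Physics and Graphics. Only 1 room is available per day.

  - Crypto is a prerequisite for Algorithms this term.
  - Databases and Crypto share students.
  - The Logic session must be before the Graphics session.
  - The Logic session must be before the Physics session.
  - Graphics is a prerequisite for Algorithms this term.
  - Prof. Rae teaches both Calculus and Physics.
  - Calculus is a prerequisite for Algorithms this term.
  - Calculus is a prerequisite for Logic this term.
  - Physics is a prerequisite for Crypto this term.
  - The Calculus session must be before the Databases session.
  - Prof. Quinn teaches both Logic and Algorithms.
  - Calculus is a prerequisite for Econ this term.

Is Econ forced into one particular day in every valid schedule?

Econ can be day 2 (e.g. Databases=day 8, Logic=day 3, Econ=day 2, Physics=day 4, Crypto=day 5, Algorithms=day 7, Calculus=day 1, Graphics=day 6) or day 3 (e.g. Calculus=day 1; Crypto=day 5; Physics=day 4; Econ=day 3; Graphics=day 6; Logic=day 2; Databases=day 8; Algorithms=day 7).

No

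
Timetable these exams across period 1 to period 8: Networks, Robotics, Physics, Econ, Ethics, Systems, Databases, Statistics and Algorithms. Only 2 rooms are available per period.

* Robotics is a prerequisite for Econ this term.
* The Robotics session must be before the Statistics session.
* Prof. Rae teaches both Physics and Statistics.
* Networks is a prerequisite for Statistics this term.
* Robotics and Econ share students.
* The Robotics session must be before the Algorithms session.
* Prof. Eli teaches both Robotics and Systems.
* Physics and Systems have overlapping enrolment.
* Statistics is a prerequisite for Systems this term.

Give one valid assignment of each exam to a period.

Algorithms=period 3; Physics=period 4; Networks=period 1; Robotics=period 1; Databases=period 5; Statistics=period 2; Ethics=period 4; Systems=period 3; Econ=period 2

Checking: Statistics(period 2) before Systems(period 3); Robotics(period 1) before Algorithms(period 3); Networks(period 1) before Statistics(period 2); Robotics(period 1) before Statistics(period 2); Robotics(period 1) before Econ(period 2); Physics(period 4) != Systems(period 3); Robotics(period 1) != Systems(period 3); Robotics(period 1) != Econ(period 2); Physics(period 4) != Statistics(period 2); max 2 per period (cap 2).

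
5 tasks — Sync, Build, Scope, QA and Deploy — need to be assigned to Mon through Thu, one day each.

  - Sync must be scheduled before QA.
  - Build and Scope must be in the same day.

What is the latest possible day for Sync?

Wed

Downstream work caps Sync at Wed.
Sync at Wed is achievable: Sync in Wed, QA in Thu, Deploy in Mon, Build in Mon, Scope in Mon.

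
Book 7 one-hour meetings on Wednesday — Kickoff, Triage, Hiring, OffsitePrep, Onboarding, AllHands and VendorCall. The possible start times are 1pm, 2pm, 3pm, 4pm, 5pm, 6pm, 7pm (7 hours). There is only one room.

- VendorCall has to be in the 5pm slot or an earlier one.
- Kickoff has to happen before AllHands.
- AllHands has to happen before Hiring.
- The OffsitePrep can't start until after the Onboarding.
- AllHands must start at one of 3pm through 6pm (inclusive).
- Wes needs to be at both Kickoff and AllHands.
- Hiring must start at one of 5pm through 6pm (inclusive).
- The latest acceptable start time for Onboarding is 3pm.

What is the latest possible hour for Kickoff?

4pm

Downstream work caps Kickoff at 4pm.
Kickoff at 4pm is achievable: Onboarding=1pm, Kickoff=4pm, Triage=7pm, AllHands=5pm, Hiring=6pm, OffsitePrep=3pm, VendorCall=2pm.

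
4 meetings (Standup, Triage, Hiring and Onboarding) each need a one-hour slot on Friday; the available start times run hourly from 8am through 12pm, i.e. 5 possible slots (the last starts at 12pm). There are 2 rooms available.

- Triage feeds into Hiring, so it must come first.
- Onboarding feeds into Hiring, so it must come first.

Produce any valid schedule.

Hiring -> 9am; Triage -> 8am; Onboarding -> 8am; Standup -> 9am

Checking: Triage(8am) before Hiring(9am); Onboarding(8am) before Hiring(9am); max 2 per slot (cap 2).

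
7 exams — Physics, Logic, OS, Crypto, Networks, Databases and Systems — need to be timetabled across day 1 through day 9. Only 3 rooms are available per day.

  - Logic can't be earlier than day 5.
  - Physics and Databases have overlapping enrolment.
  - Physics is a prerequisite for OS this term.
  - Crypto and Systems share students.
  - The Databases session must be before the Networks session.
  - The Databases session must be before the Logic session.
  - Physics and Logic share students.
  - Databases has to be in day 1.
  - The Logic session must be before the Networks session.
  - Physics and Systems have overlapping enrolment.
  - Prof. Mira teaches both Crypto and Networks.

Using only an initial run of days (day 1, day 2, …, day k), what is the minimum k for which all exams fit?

6 days

The precedence chain requires at least 3 distinct days.
With at most 3 per day and 7 exams, at least 3 days are needed.
Propagating the time windows through the other constraints, Networks can't land before day 6, so the schedule must run through at least day 6.
6 works (last occupied day: day 6): for example Crypto in day 1; Systems in day 3; OS in day 3; Logic in day 5; Databases in day 1; Networks in day 6; Physics in day 2.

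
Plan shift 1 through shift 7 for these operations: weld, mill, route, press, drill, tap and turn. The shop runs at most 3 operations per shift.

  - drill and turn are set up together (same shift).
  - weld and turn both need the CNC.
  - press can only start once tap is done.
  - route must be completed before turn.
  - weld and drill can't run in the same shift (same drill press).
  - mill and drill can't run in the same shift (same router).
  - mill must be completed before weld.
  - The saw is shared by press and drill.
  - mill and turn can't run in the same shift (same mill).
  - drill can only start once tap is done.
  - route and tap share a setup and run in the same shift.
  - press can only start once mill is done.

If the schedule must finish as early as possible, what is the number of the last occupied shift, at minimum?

The precedence chain requires at least 2 distinct shifts.
With at most 3 per shift and 7 operations, at least 3 shifts are needed.
3 works (last occupied shift: shift 3): for example turn=shift 3, tap=shift 1, press=shift 2, mill=shift 1, route=shift 1, drill=shift 3, weld=shift 2.

3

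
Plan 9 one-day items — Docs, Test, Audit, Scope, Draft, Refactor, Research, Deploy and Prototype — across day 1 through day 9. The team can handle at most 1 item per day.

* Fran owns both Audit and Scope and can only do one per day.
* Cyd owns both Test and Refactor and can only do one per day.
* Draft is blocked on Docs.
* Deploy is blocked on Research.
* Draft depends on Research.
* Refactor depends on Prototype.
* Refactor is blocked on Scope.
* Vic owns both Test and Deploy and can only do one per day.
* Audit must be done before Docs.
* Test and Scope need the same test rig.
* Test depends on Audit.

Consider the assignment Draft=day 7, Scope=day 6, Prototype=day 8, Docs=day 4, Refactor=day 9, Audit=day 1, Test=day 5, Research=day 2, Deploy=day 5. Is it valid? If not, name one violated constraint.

Deploy is blocked on Research — holds.
Cyd owns both Test and Refactor and can only do one per day — holds.
Refactor is blocked on Scope — holds.
Test depends on Audit — holds.
Draft depends on Research — holds.
Draft is blocked on Docs — holds.
Vic owns both Test and Deploy and can only do one per day — violated.
Test and Scope need the same test rig — holds.
The team can handle at most 1 item per day — violated.
Audit must be done before Docs — holds.
Refactor depends on Prototype — holds.
Fran owns both Audit and Scope and can only do one per day — holds.

No. Vic owns both Test and Deploy and can only do one per day is not satisfied.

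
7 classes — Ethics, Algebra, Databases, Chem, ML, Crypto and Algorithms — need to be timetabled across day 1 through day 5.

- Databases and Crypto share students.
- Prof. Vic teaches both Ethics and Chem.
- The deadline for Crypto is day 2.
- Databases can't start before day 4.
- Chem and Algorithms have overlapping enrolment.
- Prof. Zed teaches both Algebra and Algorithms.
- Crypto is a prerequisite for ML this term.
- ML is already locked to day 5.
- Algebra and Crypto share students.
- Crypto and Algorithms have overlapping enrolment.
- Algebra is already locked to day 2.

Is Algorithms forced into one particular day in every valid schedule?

Algorithms can be day 3 (e.g. Databases in day 4, Ethics in day 1, Chem in day 2, Algebra in day 2, Algorithms in day 3, ML in day 5, Crypto in day 1) or day 4 (e.g. Chem in day 2, Algorithms in day 4, Crypto in day 1, Algebra in day 2, Databases in day 4, Ethics in day 1, ML in day 5).

No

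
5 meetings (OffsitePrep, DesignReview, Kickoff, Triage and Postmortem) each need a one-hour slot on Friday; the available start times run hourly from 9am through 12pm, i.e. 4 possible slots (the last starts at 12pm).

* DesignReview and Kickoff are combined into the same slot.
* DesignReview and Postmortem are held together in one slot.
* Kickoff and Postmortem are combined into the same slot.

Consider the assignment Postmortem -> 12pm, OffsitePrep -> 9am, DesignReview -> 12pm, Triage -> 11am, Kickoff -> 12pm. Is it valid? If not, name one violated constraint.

DesignReview and Postmortem are held together in one slot — holds.
DesignReview and Kickoff are combined into the same slot — holds.
Kickoff and Postmortem are combined into the same slot — holds.

Valid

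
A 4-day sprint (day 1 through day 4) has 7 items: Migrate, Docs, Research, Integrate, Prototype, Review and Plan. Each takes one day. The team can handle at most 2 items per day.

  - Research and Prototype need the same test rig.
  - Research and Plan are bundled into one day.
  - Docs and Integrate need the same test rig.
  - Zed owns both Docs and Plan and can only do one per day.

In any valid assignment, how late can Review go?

Review at day 4 is achievable: Research -> day 2; Docs -> day 1; Migrate -> day 1; Integrate -> day 3; Prototype -> day 3; Review -> day 4; Plan -> day 2.

day 4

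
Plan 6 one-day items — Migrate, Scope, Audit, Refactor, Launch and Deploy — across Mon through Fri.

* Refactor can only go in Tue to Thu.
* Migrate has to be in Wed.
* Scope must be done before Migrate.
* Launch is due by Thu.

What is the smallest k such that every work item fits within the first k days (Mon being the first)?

The precedence chain requires at least 2 distinct days.
Migrate can't be placed before Wed — that is day 3 counting from Mon — so the schedule must run through at least 3 days.
3 works (last occupied day: Wed): for example Audit in Mon, Refactor in Tue, Deploy in Mon, Launch in Mon, Migrate in Wed, Scope in Mon.

3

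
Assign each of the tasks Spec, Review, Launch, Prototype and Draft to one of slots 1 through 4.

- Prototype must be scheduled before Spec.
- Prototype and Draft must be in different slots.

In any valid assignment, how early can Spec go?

2

Precedence pushes Spec to at least 2.
Spec at 2 is achievable: Spec=2, Prototype=1, Launch=1, Review=1, Draft=2.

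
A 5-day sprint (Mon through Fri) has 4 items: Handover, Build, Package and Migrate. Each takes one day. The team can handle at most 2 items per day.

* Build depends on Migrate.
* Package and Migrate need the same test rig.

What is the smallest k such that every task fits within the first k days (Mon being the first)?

The precedence chain requires at least 2 distinct days.
With at most 2 per day and 4 tasks, at least 2 days are needed.
2 works (last occupied day: Tue): for example Handover in Mon, Migrate in Mon, Package in Tue, Build in Tue.

2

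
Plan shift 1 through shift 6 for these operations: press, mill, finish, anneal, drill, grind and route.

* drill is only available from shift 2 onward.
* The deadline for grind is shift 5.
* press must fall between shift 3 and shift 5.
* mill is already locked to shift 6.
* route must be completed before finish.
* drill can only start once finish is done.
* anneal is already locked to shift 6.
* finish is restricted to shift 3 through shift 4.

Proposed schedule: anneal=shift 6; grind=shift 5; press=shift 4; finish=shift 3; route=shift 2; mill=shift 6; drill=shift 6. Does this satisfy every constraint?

mill is already locked to shift 6 — holds.
press must fall between shift 3 and shift 5 — holds.
finish is restricted to shift 3 through shift 4 — holds.
The deadline for grind is shift 5 — holds.
route must be completed before finish — holds.
drill is only available from shift 2 onward — holds.
anneal is already locked to shift 6 — holds.
drill can only start once finish is done — holds.

Yes, all constraints hold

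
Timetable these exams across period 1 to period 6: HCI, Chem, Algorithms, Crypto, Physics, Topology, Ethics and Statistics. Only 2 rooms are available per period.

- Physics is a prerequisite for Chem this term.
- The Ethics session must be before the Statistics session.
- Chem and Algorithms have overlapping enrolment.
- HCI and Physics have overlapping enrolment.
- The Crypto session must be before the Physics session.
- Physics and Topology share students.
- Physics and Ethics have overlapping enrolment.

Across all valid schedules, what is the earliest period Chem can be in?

Precedence pushes Chem to at least period 3.
Chem at period 3 is achievable: Statistics -> period 2, HCI -> period 3, Topology -> period 4, Physics -> period 2, Crypto -> period 1, Chem -> period 3, Algorithms -> period 4, Ethics -> period 1.

period 3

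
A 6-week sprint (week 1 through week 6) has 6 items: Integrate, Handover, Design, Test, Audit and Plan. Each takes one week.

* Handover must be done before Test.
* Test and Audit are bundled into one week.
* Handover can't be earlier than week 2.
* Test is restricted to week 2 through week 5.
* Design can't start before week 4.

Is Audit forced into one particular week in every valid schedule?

Audit can be week 3 (e.g. Test -> week 3, Audit -> week 3, Handover -> week 2, Design -> week 4, Integrate -> week 1, Plan -> week 1) or week 4 (e.g. Integrate=week 1; Audit=week 4; Plan=week 1; Design=week 4; Test=week 4; Handover=week 2).

No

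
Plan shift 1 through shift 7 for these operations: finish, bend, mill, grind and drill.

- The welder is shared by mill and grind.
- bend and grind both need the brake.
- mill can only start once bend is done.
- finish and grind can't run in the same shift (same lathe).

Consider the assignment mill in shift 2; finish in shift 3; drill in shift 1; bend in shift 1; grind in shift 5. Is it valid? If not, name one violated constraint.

Valid

bend and grind both need the brake — holds.
finish and grind can't run in the same shift (same lathe) — holds.
The welder is shared by mill and grind — holds.
mill can only start once bend is done — holds.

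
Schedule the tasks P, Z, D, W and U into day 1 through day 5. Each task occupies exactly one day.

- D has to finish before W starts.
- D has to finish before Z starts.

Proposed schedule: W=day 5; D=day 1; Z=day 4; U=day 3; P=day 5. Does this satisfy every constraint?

D has to finish before Z starts — holds.
D has to finish before W starts — holds.

Valid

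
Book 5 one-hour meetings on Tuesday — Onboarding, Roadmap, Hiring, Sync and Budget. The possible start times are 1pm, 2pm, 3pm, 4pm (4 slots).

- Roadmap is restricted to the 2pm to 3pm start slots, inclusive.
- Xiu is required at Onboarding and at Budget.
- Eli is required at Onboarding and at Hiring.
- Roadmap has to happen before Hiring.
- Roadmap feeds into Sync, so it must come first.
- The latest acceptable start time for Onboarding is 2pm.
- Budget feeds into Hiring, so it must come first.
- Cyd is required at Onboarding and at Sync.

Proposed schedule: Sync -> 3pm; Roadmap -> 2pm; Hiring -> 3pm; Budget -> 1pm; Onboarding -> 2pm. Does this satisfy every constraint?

Valid

Roadmap has to happen before Hiring — holds.
Roadmap is restricted to the 2pm to 3pm start slots, inclusive — holds.
Cyd is required at Onboarding and at Sync — holds.
Eli is required at Onboarding and at Hiring — holds.
Budget feeds into Hiring, so it must come first — holds.
Xiu is required at Onboarding and at Budget — holds.
The latest acceptable start time for Onboarding is 2pm — holds.
Roadmap feeds into Sync, so it must come first — holds.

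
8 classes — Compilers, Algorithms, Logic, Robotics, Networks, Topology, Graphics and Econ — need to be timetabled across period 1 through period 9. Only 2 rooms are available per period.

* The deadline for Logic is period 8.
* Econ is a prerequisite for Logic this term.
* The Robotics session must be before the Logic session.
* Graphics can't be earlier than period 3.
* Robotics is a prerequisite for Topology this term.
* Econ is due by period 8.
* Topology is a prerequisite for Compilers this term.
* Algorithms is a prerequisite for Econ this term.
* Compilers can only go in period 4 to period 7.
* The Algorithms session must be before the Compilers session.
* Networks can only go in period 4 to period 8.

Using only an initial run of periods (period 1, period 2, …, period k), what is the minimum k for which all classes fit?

The precedence chain requires at least 3 distinct periods.
With at most 2 per period and 8 classes, at least 4 periods are needed.
Compilers can't be placed before period 4, so the schedule must run through at least period 4.
4 works (last occupied period: period 4): for example Graphics -> period 3, Topology -> period 2, Econ -> period 2, Compilers -> period 4, Networks -> period 4, Robotics -> period 1, Logic -> period 3, Algorithms -> period 1.

4 periods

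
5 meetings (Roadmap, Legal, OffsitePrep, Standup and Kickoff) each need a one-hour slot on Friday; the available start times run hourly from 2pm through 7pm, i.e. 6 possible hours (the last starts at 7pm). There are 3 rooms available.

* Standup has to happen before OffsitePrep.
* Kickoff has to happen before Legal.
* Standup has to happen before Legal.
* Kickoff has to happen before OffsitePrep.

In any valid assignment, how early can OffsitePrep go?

Precedence pushes OffsitePrep to at least 3pm.
OffsitePrep at 3pm is achievable: Legal in 3pm; OffsitePrep in 3pm; Standup in 2pm; Kickoff in 2pm; Roadmap in 2pm.

3pm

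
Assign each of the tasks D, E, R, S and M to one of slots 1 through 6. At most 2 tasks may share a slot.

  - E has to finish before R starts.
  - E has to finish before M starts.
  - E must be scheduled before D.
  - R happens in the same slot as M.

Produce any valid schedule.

E -> 1, D -> 2, S -> 1, R -> 3, M -> 3

Checking: E(1) before M(3); E(1) before D(2); E(1) before R(3); R = M = 3; max 2 per slot (cap 2).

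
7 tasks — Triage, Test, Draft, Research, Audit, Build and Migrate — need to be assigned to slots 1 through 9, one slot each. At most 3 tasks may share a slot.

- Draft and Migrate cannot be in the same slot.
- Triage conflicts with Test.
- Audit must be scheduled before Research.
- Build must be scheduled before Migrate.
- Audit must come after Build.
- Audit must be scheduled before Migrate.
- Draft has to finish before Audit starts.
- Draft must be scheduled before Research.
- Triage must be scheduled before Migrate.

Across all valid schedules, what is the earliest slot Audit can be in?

Precedence pushes Audit to at least 2; downstream work caps Audit at 8.
Audit at 2 is achievable: Triage -> 1, Build -> 1, Audit -> 2, Research -> 3, Test -> 2, Draft -> 1, Migrate -> 3.

2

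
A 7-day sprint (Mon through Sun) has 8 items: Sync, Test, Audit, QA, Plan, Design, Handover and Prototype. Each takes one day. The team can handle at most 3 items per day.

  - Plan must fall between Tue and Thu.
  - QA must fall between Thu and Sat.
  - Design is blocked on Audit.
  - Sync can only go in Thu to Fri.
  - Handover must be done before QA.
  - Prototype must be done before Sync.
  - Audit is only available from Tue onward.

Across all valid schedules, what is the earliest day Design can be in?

Precedence pushes Design to at least Wed.
Design at Wed is achievable: Test -> Mon; Audit -> Tue; Sync -> Thu; Design -> Wed; Plan -> Tue; Handover -> Mon; QA -> Thu; Prototype -> Mon.

Wed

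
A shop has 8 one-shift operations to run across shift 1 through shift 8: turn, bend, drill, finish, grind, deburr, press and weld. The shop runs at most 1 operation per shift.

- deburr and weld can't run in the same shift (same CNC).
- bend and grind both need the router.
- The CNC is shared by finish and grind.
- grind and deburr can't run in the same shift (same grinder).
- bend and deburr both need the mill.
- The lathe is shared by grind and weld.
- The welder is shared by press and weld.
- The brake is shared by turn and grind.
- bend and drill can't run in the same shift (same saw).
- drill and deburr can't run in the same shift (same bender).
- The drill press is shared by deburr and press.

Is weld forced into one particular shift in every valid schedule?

weld can be shift 1 (e.g. finish=shift 5; grind=shift 6; weld=shift 1; deburr=shift 7; drill=shift 4; bend=shift 3; press=shift 8; turn=shift 2) or shift 2 (e.g. press in shift 8, drill in shift 4, grind in shift 6, weld in shift 2, turn in shift 1, bend in shift 3, deburr in shift 7, finish in shift 5).

No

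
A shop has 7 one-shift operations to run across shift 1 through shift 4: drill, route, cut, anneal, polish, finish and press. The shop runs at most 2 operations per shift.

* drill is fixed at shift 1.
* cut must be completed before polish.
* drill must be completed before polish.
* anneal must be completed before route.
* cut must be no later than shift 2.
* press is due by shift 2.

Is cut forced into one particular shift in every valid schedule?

cut can be shift 1 (e.g. polish=shift 2; press=shift 2; drill=shift 1; anneal=shift 3; route=shift 4; finish=shift 3; cut=shift 1) or shift 2 (e.g. polish=shift 3, cut=shift 2, press=shift 1, anneal=shift 2, route=shift 3, finish=shift 4, drill=shift 1).

No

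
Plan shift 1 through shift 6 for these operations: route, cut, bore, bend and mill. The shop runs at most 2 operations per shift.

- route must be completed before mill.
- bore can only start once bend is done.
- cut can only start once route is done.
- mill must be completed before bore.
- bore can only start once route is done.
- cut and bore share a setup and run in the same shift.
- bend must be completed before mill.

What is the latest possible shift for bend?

shift 4

Downstream work caps bend at shift 4.
bend at shift 4 is achievable: bend in shift 4, mill in shift 5, bore in shift 6, cut in shift 6, route in shift 1.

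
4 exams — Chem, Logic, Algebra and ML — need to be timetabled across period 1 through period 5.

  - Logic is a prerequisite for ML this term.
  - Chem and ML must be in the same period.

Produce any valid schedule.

Logic in period 1, Chem in period 2, Algebra in period 1, ML in period 2

Checking: Logic(period 1) before ML(period 2); Chem = ML = period 2.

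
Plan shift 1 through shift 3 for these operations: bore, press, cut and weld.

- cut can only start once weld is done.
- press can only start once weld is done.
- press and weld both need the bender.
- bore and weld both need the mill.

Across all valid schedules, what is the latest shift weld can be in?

shift 2

Downstream work caps weld at shift 2.
weld at shift 2 is achievable: press -> shift 3; bore -> shift 1; cut -> shift 3; weld -> shift 2.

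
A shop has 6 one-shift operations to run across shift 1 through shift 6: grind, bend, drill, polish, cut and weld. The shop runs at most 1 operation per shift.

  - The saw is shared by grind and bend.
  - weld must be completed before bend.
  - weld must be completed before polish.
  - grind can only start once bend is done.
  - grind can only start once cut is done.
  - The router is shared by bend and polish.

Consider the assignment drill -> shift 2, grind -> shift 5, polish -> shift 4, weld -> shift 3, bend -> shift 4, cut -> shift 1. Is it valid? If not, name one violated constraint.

weld must be completed before bend — holds.
weld must be completed before polish — holds.
The saw is shared by grind and bend — holds.
The router is shared by bend and polish — violated.
grind can only start once cut is done — holds.
grind can only start once bend is done — holds.
The shop runs at most 1 operation per shift — violated.

No. The router is shared by bend and polish is not satisfied.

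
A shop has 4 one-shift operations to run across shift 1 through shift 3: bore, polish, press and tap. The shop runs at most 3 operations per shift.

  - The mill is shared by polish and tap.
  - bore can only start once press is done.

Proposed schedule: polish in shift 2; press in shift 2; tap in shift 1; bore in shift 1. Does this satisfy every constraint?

Invalid. bore can only start once press is done.

The mill is shared by polish and tap — holds.
The shop runs at most 3 operations per shift — holds.
bore can only start once press is done — violated.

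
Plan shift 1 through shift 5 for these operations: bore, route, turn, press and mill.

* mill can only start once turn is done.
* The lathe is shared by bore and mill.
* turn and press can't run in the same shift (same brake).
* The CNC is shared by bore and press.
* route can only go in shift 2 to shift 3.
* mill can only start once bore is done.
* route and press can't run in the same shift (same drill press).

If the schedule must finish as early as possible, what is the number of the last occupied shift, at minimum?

The precedence chain requires at least 2 distinct shifts.
Could 2 shifts be enough, i.e. nothing placed later than shift 2? No: route's window within 2 shifts is {shift 2}; mill must come after turn (at shift 1 or later) → {shift 2}; bore must come before mill (at shift 2 or earlier) → {shift 1}; press can't share with bore (shift 1) → {shift 2}; press can't share with route (shift 2) → nothing is left.
So 2 shifts is not enough.
3 works (last occupied shift: shift 3): for example route -> shift 2, press -> shift 3, bore -> shift 1, mill -> shift 2, turn -> shift 1.

shift 3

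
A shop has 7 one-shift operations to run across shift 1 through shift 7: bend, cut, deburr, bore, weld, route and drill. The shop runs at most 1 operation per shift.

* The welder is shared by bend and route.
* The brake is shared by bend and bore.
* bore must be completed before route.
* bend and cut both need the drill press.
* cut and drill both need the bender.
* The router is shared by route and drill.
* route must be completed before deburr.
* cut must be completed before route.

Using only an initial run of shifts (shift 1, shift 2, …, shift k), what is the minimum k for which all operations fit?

7 shifts

The precedence chain requires at least 3 distinct shifts.
With at most 1 per shift and 7 operations, at least 7 shifts are needed.
7 works (last occupied shift: shift 7): for example bend=shift 5; cut=shift 1; weld=shift 6; bore=shift 2; drill=shift 7; route=shift 3; deburr=shift 4.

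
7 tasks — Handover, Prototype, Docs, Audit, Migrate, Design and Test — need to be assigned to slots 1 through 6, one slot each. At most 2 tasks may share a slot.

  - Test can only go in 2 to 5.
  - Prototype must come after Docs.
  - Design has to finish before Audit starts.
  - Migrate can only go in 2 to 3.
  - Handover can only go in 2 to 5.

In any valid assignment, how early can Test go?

Test is available from 2; Test's own window allows nothing later than 5.
Test at 2 is achievable: Docs -> 1, Audit -> 4, Design -> 1, Test -> 2, Migrate -> 2, Handover -> 3, Prototype -> 3.

2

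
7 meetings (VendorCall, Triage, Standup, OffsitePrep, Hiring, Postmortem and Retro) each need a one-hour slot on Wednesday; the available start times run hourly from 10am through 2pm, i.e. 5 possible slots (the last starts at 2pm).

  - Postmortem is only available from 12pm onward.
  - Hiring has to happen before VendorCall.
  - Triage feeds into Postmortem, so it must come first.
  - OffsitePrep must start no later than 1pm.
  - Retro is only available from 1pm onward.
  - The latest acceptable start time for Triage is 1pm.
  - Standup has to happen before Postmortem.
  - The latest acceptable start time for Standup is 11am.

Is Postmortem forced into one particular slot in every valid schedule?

Postmortem can be 12pm (e.g. Retro=1pm; Triage=10am; Hiring=10am; Postmortem=12pm; VendorCall=11am; Standup=10am; OffsitePrep=10am) or 1pm (e.g. Retro=1pm; OffsitePrep=10am; Standup=10am; VendorCall=11am; Hiring=10am; Postmortem=1pm; Triage=10am).

No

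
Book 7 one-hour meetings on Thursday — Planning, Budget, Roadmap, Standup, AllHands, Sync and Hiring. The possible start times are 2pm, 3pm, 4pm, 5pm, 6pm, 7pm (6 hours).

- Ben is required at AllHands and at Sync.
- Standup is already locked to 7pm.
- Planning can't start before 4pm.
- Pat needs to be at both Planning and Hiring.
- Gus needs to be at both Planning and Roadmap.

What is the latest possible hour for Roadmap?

7pm

Roadmap at 7pm is achievable: Roadmap -> 7pm; AllHands -> 2pm; Hiring -> 2pm; Sync -> 3pm; Planning -> 4pm; Standup -> 7pm; Budget -> 2pm.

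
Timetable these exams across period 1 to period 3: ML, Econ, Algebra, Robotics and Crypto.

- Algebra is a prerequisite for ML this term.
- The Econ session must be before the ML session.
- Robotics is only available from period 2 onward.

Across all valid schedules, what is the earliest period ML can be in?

period 2

Precedence pushes ML to at least period 2.
ML at period 2 is achievable: Crypto -> period 1; ML -> period 2; Algebra -> period 1; Robotics -> period 2; Econ -> period 1.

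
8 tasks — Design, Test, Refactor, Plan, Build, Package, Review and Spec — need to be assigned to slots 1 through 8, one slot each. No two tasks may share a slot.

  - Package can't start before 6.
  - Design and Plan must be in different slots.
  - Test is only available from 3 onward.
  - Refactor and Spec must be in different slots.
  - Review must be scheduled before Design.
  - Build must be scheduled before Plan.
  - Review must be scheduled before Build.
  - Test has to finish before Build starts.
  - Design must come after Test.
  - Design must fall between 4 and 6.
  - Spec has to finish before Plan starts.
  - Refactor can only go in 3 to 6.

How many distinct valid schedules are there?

38

Splitting on Design: it can be 4 (10), 5 (16), 6 (12). Listing each branch's schedules as (Test, Refactor, Plan, Build, Package, Review, Spec):
Design=4: (3,5,7,6,8,1,2) (3,5,7,6,8,2,1) (3,5,8,6,7,1,2) (3,5,8,6,7,2,1) (3,5,8,7,6,1,2) (3,5,8,7,6,2,1) (3,6,7,5,8,1,2) (3,6,7,5,8,2,1) (3,6,8,5,7,1,2) (3,6,8,5,7,2,1) — 10.
Design=5: (3,4,7,6,8,1,2) (3,4,7,6,8,2,1) (3,4,8,6,7,1,2) (3,4,8,6,7,2,1) (3,4,8,7,6,1,2) (3,4,8,7,6,2,1) (3,6,7,4,8,1,2) (3,6,7,4,8,2,1) (3,6,8,4,7,1,2) (3,6,8,4,7,2,1) (4,3,7,6,8,1,2) (4,3,7,6,8,2,1) (4,3,8,6,7,1,2) (4,3,8,6,7,2,1) (4,3,8,7,6,1,2) (4,3,8,7,6,2,1) — 16.
Design=6: (3,4,7,5,8,1,2) (3,4,7,5,8,2,1) (3,4,8,5,7,1,2) (3,4,8,5,7,2,1) (3,5,7,4,8,1,2) (3,5,7,4,8,2,1) (3,5,8,4,7,1,2) (3,5,8,4,7,2,1) (4,3,7,5,8,1,2) (4,3,7,5,8,2,1) (4,3,8,5,7,1,2) (4,3,8,5,7,2,1) — 12.
Summing: 10 + 16 + 12 = 38.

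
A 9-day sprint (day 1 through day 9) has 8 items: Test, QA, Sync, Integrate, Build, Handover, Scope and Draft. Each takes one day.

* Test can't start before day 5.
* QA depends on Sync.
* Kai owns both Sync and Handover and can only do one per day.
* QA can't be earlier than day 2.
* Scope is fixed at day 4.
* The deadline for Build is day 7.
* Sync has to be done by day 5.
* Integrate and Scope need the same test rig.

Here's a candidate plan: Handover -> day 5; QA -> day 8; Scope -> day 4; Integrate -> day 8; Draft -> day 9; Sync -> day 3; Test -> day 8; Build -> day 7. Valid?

Test can't start before day 5 — holds.
QA can't be earlier than day 2 — holds.
Scope is fixed at day 4 — holds.
QA depends on Sync — holds.
Sync has to be done by day 5 — holds.
The deadline for Build is day 7 — holds.
Integrate and Scope need the same test rig — holds.
Kai owns both Sync and Handover and can only do one per day — holds.

Yes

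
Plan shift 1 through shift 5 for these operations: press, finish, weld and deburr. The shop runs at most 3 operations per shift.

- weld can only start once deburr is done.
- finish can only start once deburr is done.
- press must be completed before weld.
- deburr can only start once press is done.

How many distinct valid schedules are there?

20

Splitting on press: it can be shift 1 (14), shift 2 (5), shift 3 (1). Listing each branch's schedules as (finish, weld, deburr) by shift number:
press=shift 1: (3,3,2) (3,4,2) (3,5,2) (4,3,2) (4,4,2) (4,4,3) (4,5,2) (4,5,3) (5,3,2) (5,4,2) (5,4,3) (5,5,2) (5,5,3) (5,5,4) — 14.
press=shift 2: (4,4,3) (4,5,3) (5,4,3) (5,5,3) (5,5,4) — 5.
press=shift 3: (5,5,4) — 1.
Summing: 14 + 5 + 1 = 20.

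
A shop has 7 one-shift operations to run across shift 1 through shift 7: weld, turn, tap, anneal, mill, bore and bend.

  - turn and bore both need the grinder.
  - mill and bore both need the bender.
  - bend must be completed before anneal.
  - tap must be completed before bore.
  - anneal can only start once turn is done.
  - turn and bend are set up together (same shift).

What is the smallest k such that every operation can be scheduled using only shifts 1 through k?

2 shifts

The precedence chain requires at least 2 distinct shifts.
2 works (last occupied shift: shift 2): for example bend -> shift 1, weld -> shift 1, turn -> shift 1, bore -> shift 2, tap -> shift 1, anneal -> shift 2, mill -> shift 1.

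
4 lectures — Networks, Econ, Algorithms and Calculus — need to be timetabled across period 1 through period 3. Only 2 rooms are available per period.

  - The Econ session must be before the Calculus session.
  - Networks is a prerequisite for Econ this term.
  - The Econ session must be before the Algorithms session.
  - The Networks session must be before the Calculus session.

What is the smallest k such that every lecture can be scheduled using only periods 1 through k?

3 periods

The precedence chain requires at least 3 distinct periods.
With at most 2 per period and 4 lectures, at least 2 periods are needed.
3 works (last occupied period: period 3): for example Networks in period 1; Calculus in period 3; Algorithms in period 3; Econ in period 2.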